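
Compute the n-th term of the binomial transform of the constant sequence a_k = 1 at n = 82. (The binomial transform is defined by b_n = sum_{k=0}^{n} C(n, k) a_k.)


With a_k = 1 for all k, b_n = sum_{k=0}^{n} C(n, k) = 2^n by the binomial theorem.
For n = 82: 2^82 = 4835703278458516698824704.

4835703278458516698824704


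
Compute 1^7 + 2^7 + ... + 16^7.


This power sum has a closed form given by Faulhaber's formula
sum_{k=1}^{m} k^p = (1 / (p + 1)) * sum_{j=0}^{p} C(p + 1, j) B_j m^(p + 1 - j),
but for small m direct computation is fastest:
1 + 128 + 2187 + 16384 + 78125 + 279936 + 823543 + 2097152 + 4782969 + 10000000 + 19487171 + 35831808 + 62748517 + 105413504 + 170859375 + 268435456 = 680856256.

680856256


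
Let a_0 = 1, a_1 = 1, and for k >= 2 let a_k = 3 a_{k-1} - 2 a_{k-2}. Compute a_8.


Iterating the recurrence forward:
a_0 = 1
a_1 = 1
a_2 = 3*1 - 2*1 = 1
a_3 = 3*1 - 2*1 = 1
a_4 = 3*1 - 2*1 = 1
a_5 = 3*1 - 2*1 = 1
a_6 = 3*1 - 2*1 = 1
a_7 = 3*1 - 2*1 = 1
a_8 = 3*1 - 2*1 = 1
So a_8 = 1.

1


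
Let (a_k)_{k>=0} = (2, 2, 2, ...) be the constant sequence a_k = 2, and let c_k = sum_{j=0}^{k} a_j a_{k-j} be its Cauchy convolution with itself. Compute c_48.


Since a_j = 2 for all j >= 0, the convolution sum becomes
c_k = sum_{j=0}^{k} 2 * 2 = 4 * (k + 1).
Equivalently, the generating function of (a_k) is 2/(1 - x) and its square is 4/(1 - x)^2 = sum_{k>=0} 4(k + 1) x^k.
For k = 48: 4 * 49 = 196.

196


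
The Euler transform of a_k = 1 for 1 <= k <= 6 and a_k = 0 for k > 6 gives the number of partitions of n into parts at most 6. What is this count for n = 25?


Partitions of 25 into parts at most 6:
Using generating function (1-x)^(-1)(1-x^2)^(-1)...(1-x^6)^(-1),
the coefficient of x^25 = 612

612


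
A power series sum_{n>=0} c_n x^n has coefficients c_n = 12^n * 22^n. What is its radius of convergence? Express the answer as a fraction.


By the root test (Cauchy-Hadamard), the radius is R = 1 / limsup_n |c_n|^(1/n).
Here |c_n|^(1/n) = (12^n * 22^n)^(1/n) = 12 * 22 = 264 for all n.
So R = 1/264 = 1/264.

1/264


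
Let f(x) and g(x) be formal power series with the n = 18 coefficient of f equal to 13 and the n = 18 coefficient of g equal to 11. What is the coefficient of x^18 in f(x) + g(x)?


Addition of formal power series is termwise.
The coefficient of x^18 in f + g = 13 + 11
= 24

24


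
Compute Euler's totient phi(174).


phi(n) counts integers in [1, n] coprime to n. Using the multiplicative formula phi(n) = n * prod_{p | n} (1 - 1/p):
174 = 2 * 3 * 29, so
phi(174) = 174 * (1 - 1/2) * (1 - 1/3) * (1 - 1/29) = 56.

56


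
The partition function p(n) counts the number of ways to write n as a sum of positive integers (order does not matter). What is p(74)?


Using the generating function prod_{k>=1} 1/(1-x^k), we compute p(74).
By dynamic programming over parts 1 through 74:
p(74) = 7089500

7089500


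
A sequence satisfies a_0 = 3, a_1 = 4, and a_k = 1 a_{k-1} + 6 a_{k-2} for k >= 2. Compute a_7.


The characteristic equation is t^2 - 1 t - 6 = 0, with roots r_1 = 3 and r_2 = -2 (so c_1 = r_1 + r_2, c_2 = -r_1 r_2 as required).
One can use the closed form a_n = A r_1^n + B r_2^n, but direct iteration is more reliable:
a_0 = 3, a_1 = 4, a_2 = 22, a_3 = 46, a_4 = 178, a_5 = 454, a_6 = 1522, a_7 = 4246.
So a_7 = 4246.

4246


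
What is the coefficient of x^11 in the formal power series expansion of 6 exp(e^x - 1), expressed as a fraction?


exp(e^x - 1) is the exponential generating function for the Bell numbers Bell_k: exp(e^x - 1) = sum_{k>=0} Bell_k x^k / k!.
So the coefficient of x^11 in 6 exp(e^x - 1) is 6 Bell_11 / 11!.
Computing: Bell_11 = 678570 and 11! = 39916800, giving
6 * 678570/39916800 = 22619/221760.

22619/221760


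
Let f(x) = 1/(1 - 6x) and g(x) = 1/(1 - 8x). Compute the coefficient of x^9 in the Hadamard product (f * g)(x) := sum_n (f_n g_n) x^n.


f has coefficients f_k = 6^k and g has coefficients g_k = 8^k, so the Hadamard product has coefficient (f*g)_k = 6^k * 8^k = 48^k.
For k = 9: 48^9 = 1352605460594688.

1352605460594688


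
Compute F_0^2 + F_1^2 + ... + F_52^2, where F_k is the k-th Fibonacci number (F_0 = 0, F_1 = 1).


There is a standard identity sum_{k=0}^{N} F_k^2 = F_N * F_{N+1} (proved inductively from the telescoping relation F_k^2 = F_k F_{k+1} - F_{k-1} F_k). Then
sum_{k=0}^{52} F_k^2 = F_52 F_53 - F_0 F_0.
Computing: F_52 = 32951280099, F_53 = 53316291173.
Sum = 32951280099 * 53316291173 = 1756840044281364266127.

1756840044281364266127


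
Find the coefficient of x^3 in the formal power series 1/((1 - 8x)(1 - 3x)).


By partial fractions or Cauchy convolution:
The coefficient equals sum_{k=0}^{3} 8^k * 3^(3-k).
= 803

803


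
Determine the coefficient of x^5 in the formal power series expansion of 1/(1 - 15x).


The geometric series identity gives 1/(1 - c x) = sum_{k>=0} c^k x^k, so the coefficient of x^k is c^k.
Here c = 15 and k = 5.
Computing: 15^5 = 759375

759375


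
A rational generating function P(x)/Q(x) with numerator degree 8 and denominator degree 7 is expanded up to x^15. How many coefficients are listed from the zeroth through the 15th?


Expanding up to x^15 gives the coefficients for x^0, x^1, ..., x^15.
That is 15 + 1 = 16 coefficients in total.

16


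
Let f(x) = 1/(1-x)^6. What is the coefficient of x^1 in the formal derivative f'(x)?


Differentiate: d/dx [ 1/(1-x)^r ] = r / (1-x)^(r+1).
Here r = 6, so f'(x) = 6 / (1-x)^7.
The expansion of 1/(1-x)^(r+1) has coefficient of x^n equal to C(n+r, r).
So the coefficient of x^1 in f'(x) is
6 * C(7, 6) = 6 * 7 = 42

42


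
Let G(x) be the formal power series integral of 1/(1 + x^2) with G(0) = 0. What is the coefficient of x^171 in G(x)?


1/(1 + x^2) = sum_{j>=0} (-1)^j x^(2j). Integrating termwise with G(0) = 0:
G(x) = sum_{j>=0} (-1)^j x^(2j+1) / (2j+1) = arctan(x).
Only odd powers are nonzero. For x^171 write 171 = 2*85 + 1, giving
(-1)^85 / 171 = -1/171 = -1/171.

-1/171


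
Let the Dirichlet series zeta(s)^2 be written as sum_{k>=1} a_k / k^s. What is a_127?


The Dirichlet convolution of the constant function 1 with itself gives (1 * 1)(k) = sum_{d | k} 1 = d(k), the number of positive divisors of k.
Since zeta(s) = sum_{k>=1} 1/k^s, we have zeta(s)^2 = sum_{k>=1} d(k)/k^s, so a_k = d(k).
For k = 127: the divisors are 1, 127.
Count = 2.

2


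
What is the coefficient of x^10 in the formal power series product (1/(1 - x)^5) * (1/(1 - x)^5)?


Combine the factors: (1/(1 - x)^5) * (1/(1 - x)^5) = 1/(1 - x)^10.
Then use 1/(1 - x)^r = sum_{k>=0} C(k + r - 1, r - 1) x^k with r = 10 and k = 10:
C(19, 9) = 92378.

92378


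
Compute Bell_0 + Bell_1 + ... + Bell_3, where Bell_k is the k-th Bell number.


Recall Bell_k counts set partitions of a k-set (with Bell_0 = 1 by convention).
Bell_0 through Bell_3: 1, 1, 2, 5
Sum = 1 + 1 + 2 + 5 = 9.

9


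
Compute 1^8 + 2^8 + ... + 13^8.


This power sum has a closed form given by Faulhaber's formula
sum_{k=1}^{m} k^p = (1 / (p + 1)) * sum_{j=0}^{p} C(p + 1, j) B_j m^(p + 1 - j),
but for small m direct computation is fastest:
1 + 256 + 6561 + 65536 + 390625 + 1679616 + 5764801 + 16777216 + 43046721 + 100000000 + 214358881 + 429981696 + 815730721 = 1627802631.

1627802631


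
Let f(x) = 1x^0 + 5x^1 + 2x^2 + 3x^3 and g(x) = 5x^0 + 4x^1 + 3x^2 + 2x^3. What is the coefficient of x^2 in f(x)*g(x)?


Cauchy product at x^2:
1*3 + 5*4 + 2*5
= 33

33


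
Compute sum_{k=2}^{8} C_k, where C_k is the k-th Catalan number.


C_2 through C_8: 2, 5, 14, 42, 132, 429, 1430
Sum = 2 + 5 + 14 + 42 + 132 + 429 + 1430
= 2054

2054


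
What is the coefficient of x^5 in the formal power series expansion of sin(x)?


The Maclaurin series is sin(t) = sum_{k>=0} (-1)^k t^(2k+1) / (2k+1)!, so substituting t = x, only odd powers of x are nonzero, with coefficient of x^(2k+1) equal to (-1)^k / (2k+1)!.
Write 5 = 2*2 + 1, giving the coefficient (-1)^2 / 5! = 1/120 = 1/120.

1/120


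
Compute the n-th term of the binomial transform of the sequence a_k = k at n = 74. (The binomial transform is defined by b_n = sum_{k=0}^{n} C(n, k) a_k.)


With a_k = k, b_n = sum_{k=0}^{n} C(n, k) k. Using k * C(n, k) = n * C(n-1, k-1) gives b_n = n * sum_{k>=1} C(n-1, k-1) = n * 2^(n-1).
For n = 74: 74 * 2^73 = 74 * 9444732965739290427392 = 698910239464707491627008.

698910239464707491627008


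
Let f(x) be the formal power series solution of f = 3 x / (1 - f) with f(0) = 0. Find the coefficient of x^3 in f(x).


Apply Lagrange inversion: f = 3 x * phi(f) with phi(t) = 1/(1 - t), so
[x^n] f = 3^n * (1/n) [t^(n-1)] phi(t)^n = 3^n * (1/n) [t^(n-1)] (1 - t)^(-n) = 3^n * (1/n) C(2n - 2, n - 1) = 3^n * C_{n-1}.
For n = 3: C_2 = C(4, 2) / 3 = 6/3 = 2.
With the 3^3 = 27 factor, the coefficient is 27 * 2 = 54.

54


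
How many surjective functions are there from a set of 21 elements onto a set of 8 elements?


By inclusion-exclusion on which target elements are missed, the number of surjections from an n-set onto a k-set is
surj(n, k) = sum_{j=0}^{k} (-1)^j C(k, j) (k - j)^n.
Equivalently surj(n, k) = k! * S(n, k), where S(n, k) is the Stirling number of the second kind.
For n = 21, k = 8:
S(21, 8) = 132511015347084, so
surj = 8! * 132511015347084 = 40320 * 132511015347084 = 5342844138794426880.

5342844138794426880


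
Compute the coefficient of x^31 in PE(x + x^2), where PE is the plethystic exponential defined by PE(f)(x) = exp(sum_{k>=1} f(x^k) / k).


With f(x) = x + x^2, the exponent is sum_{k>=1} (x^k + x^(2k)) / k = -ln(1 - x) - ln(1 - x^2). Exponentiating:
PE(x + x^2) = 1 / ((1 - x)(1 - x^2)).
This is the generating function for partitions of n into parts of size 1 or 2. The number of 2's can be any j in 0..15, and the rest are 1's, so
[x^31] = floor(31/2) + 1 = 16.

16


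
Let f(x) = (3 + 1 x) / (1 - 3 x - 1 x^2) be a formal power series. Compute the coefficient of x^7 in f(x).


Write f(x) = sum_{k>=0} a_k x^k. Multiplying both sides by 1 - 3 x - 1 x^2 gives
(1 - 3 x - 1 x^2) sum_{k>=0} a_k x^k = 3 + 1 x.
Matching coefficients:
 x^0: a_0 = 3
 x^1: a_1 - 3 a_0 = 1  =>  a_1 = 3*3 + 1 = 10
 x^k (k >= 2): a_k = 3 a_{k-1} + 1 a_{k-2}.
Iterating: a_2 = 33, a_3 = 109, a_4 = 360, a_5 = 1189, a_6 = 3927, a_7 = 12970.
So the coefficient of x^7 is 12970.

12970


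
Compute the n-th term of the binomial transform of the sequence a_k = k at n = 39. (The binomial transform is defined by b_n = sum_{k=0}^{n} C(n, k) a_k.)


With a_k = k, b_n = sum_{k=0}^{n} C(n, k) k. Using k * C(n, k) = n * C(n-1, k-1) gives b_n = n * sum_{k>=1} C(n-1, k-1) = n * 2^(n-1).
For n = 39: 39 * 2^38 = 39 * 274877906944 = 10720238370816.

10720238370816


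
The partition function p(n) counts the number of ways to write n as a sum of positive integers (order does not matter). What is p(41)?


Using the generating function prod_{k>=1} 1/(1-x^k), we compute p(41).
By dynamic programming over parts 1 through 41:
p(41) = 44583

44583


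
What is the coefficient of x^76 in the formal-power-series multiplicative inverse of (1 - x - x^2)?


Let the inverse be f(x) = sum_{k>=0} a_k x^k. From f(x) * (1 - x - x^2) = 1 and matching coefficients:
 x^0: a_0 = 1.
 x^1: a_1 - a_0 = 0, so a_1 = 1.
 x^k (k >= 2): a_k - a_{k-1} - a_{k-2} = 0, i.e. a_k = a_{k-1} + a_{k-2}.
This is the Fibonacci-type recurrence shifted so that a_0 = a_1 = 1.
Iterating: a_0=1, a_1=1, a_2=2, a_3=3, a_4=5, a_5=8, a_6=13, a_7=21, a_8=34, a_9=55, ...
a_76 = 5527939700884757.

5527939700884757


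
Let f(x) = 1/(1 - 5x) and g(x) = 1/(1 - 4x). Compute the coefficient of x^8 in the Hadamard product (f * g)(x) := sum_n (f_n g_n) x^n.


f has coefficients f_k = 5^k and g has coefficients g_k = 4^k, so the Hadamard product has coefficient (f*g)_k = 5^k * 4^k = 20^k.
For k = 8: 20^8 = 25600000000.

25600000000


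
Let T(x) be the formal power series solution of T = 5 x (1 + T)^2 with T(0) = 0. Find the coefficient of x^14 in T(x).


Apply the Lagrange inversion formula: if T = 5 x * phi(T) with phi(t) = (1 + t)^2, then [x^n] T = 5^n * (1/n) [t^(n-1)] phi(t)^n = 5^n * (1/n) [t^(n-1)] (1 + t)^(2n) = 5^n * (1/n) C(2n, n-1).
Using the identity C(2n, n-1) = C(2n, n) * n / (n+1), the unscaled factor equals C(2n, n) / (n+1) = C_n, the n-th Catalan number.
For n = 14: C_14 = C(28, 14) / 15 = 40116600/15 = 2674440.
With the 5^14 = 6103515625 factor, the coefficient is 6103515625 * 2674440 = 16323486328125000.

16323486328125000


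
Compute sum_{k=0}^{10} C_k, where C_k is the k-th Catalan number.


C_0 through C_10: 1, 1, 2, 5, 14, 42, 132, 429, 1430, 4862, 16796
Sum = 1 + 1 + 2 + 5 + 14 + 42 + 132 + 429 + 1430 + 4862 + 16796
= 23714

23714


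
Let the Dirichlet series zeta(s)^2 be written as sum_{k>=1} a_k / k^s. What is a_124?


The Dirichlet convolution of the constant function 1 with itself gives (1 * 1)(k) = sum_{d | k} 1 = d(k), the number of positive divisors of k.
Since zeta(s) = sum_{k>=1} 1/k^s, we have zeta(s)^2 = sum_{k>=1} d(k)/k^s, so a_k = d(k).
For k = 124: the divisors are 1, 2, 4, 31, 62, 124.
Count = 6.

6


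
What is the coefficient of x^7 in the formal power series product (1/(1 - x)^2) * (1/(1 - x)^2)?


Combine the factors: (1/(1 - x)^2) * (1/(1 - x)^2) = 1/(1 - x)^4.
Then use 1/(1 - x)^r = sum_{k>=0} C(k + r - 1, r - 1) x^k with r = 4 and k = 7:
C(10, 3) = 120.

120


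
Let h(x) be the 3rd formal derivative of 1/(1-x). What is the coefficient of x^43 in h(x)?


Differentiating 3 times: d^3/dx^3 [1/(1-x)] = 3!/(1-x)^4.
The expansion 1/(1-x)^4 = sum_{k>=0} C(k+3, 3) x^k, so the coefficient of x^n in 3!/(1-x)^4 is 3! * C(n+3, 3).
For n = 43: 6 * C(46, 3) = 6 * 15180 = 91080

91080


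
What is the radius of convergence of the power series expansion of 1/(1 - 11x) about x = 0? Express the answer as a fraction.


Expanding 1/(1 - 11x) = sum_{k>=0} 11^k x^k, the series converges when |11x| < 1, i.e., |x| < 1/11.
So the radius of convergence is 1/11 = 1/11.

1/11


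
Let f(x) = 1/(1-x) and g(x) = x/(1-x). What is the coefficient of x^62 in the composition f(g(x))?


First simplify the composition: f(g(x)) = 1/(1 - x/(1-x)) = (1-x)/((1-x) - x) = (1-x)/(1-2x).
Now extract the coefficient. Write (1-x)/(1-2x) = 1/(1-2x) - x/(1-2x).
The coefficient of x^n in 1/(1-2x) is 2^n, and in x/(1-2x) is 2^(n-1) (for n >= 1).
So the coefficient of x^62 is 2^62 - 2^61 = 4611686018427387904 - 2305843009213693952 = 2305843009213693952.

2305843009213693952


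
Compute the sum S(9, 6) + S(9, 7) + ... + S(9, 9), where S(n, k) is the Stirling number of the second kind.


By definition, S(n, k) counts partitions of an n-set into exactly k nonempty blocks.
Computing row n = 9 for k = 6..9:
S(9, k): 2646, 462, 36, 1
Sum = 3145.

3145


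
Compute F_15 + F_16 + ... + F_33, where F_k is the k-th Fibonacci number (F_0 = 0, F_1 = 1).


Use the identity sum_{k=0}^{N} F_k = F_{N+2} - 1 (which follows from F_{k+2} - F_{k+1} = F_k). Then
sum_{k=15}^{33} F_k = (F_{35} - 1) - (F_{16} - 1) = F_{35} - F_{16}.
Computing: F_{35} = 9227465, F_{16} = 987, so
Sum = 9227465 - 987 = 9226478.

9226478


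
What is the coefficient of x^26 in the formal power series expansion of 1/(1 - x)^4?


The negative binomial / multiset identity is
1/(1 - x)^r = sum_{k>=0} C(k + r - 1, r - 1) x^k.
Here r = 4 and k = 26, so the coefficient is
C(26 + 3, 3) = C(29, 3)
= 3654

3654


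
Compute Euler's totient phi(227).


phi(n) counts integers in [1, n] coprime to n. Using the multiplicative formula phi(n) = n * prod_{p | n} (1 - 1/p):
227 = 227, so
phi(227) = 227 * (1 - 1/227) = 226.

226


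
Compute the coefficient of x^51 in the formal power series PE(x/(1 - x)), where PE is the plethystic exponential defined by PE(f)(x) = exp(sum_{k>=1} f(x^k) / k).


For f(x) = x/(1 - x) we have
sum_{k>=1} f(x^k) / k = sum_{k>=1} (1/k) * x^k / (1 - x^k) = sum_{k, m >= 1} x^(k m) / k,
which after exponentiating simplifies to
PE(x/(1 - x)) = prod_{k>=1} 1 / (1 - x^k).
This is the generating function for the partition function p(n), so the coefficient of x^51 is p(51).
Computing p(51) by dynamic programming over parts 1, 2, ..., 51: p(51) = 239943.

239943


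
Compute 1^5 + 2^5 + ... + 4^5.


This power sum has a closed form given by Faulhaber's formula
sum_{k=1}^{m} k^p = (1 / (p + 1)) * sum_{j=0}^{p} C(p + 1, j) B_j m^(p + 1 - j),
but for small m direct computation is fastest:
1 + 32 + 243 + 1024 = 1300.

1300


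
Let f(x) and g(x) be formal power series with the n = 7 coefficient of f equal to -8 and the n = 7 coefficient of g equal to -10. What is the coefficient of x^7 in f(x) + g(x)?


Addition of formal power series is termwise.
The coefficient of x^7 in f + g = -8 + -10
= -18

-18


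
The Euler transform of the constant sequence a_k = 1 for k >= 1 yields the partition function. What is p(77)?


The Euler transform converts the sequence a_k = 1 into the number of integer partitions.
Using the recurrence or dynamic programming:
p(77) = 10619863

10619863


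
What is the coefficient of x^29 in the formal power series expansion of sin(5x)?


The Maclaurin series is sin(t) = sum_{k>=0} (-1)^k t^(2k+1) / (2k+1)!, so substituting t = 5x, only odd powers of x are nonzero, with coefficient of x^(2k+1) equal to (-1)^k 5^(2k+1) / (2k+1)!.
Write 29 = 2*14 + 1, giving the coefficient (-1)^14 * 5^29 / 29! = 186264514923095703125/8841761993739701954543616000000 = 11920928955078125/565872767599340925090791424.

11920928955078125/565872767599340925090791424


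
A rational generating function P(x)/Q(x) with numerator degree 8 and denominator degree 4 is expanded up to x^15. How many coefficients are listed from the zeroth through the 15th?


Expanding up to x^15 gives the coefficients for x^0, x^1, ..., x^15.
That is 15 + 1 = 16 coefficients in total.

16


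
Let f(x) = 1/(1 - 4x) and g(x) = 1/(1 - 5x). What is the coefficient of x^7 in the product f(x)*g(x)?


The coefficient of x^n in f*g is the Cauchy product: sum_{k=0}^{n} a^k * b^(n-k).
With a=4, b=5, n=7:
sum_{k=0}^{7} 4^k * 5^(7-k)
= 325089

325089


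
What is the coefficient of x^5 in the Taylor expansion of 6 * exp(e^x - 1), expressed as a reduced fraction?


exp(e^x - 1) = sum_{k>=0} Bell_k x^k / k!, where Bell_k is the k-th Bell number.
So the coefficient of x^5 is 6 * Bell_5 / 5!.
Computing: Bell_5 = 52 and 5! = 120, giving
6 * 52/120 = 13/5.

13/5


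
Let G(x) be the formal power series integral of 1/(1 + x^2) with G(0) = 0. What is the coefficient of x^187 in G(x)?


1/(1 + x^2) = sum_{j>=0} (-1)^j x^(2j). Integrating termwise with G(0) = 0:
G(x) = sum_{j>=0} (-1)^j x^(2j+1) / (2j+1) = arctan(x).
Only odd powers are nonzero. For x^187 write 187 = 2*93 + 1, giving
(-1)^93 / 187 = -1/187 = -1/187.

-1/187


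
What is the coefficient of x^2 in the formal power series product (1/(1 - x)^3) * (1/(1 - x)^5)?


Combine the factors: (1/(1 - x)^3) * (1/(1 - x)^5) = 1/(1 - x)^8.
Then use 1/(1 - x)^r = sum_{k>=0} C(k + r - 1, r - 1) x^k with r = 8 and k = 2:
C(9, 7) = 36.

36


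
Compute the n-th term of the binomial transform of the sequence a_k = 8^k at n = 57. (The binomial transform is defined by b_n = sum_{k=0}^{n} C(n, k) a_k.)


With a_k = 8^k, b_n = sum_{k=0}^{n} C(n, k) 8^k = (1 + 8)^n by the binomial theorem.
For n = 57: (1 + 8)^57 = 9^57 = 2465034704958067503996131453373943813074726512397600969.

2465034704958067503996131453373943813074726512397600969


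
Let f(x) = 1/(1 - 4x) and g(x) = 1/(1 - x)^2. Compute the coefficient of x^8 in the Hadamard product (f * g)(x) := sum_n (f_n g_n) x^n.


f has coefficients f_k = 4^k. For g = 1/(1 - x)^2 the coefficient is g_k = C(k + 1, 1) = k + 1. The Hadamard coefficient is (f * g)_k = 4^k * (k + 1).
For k = 8: 4^8 * 9 = 65536 * 9 = 589824.

589824


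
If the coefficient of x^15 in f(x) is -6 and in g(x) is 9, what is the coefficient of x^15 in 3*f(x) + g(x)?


Scalar multiplication scales coefficients: 3 * -6 = -18.
Then add the g coefficient: -18 + 9
= -9

-9


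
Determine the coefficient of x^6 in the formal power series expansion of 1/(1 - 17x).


The geometric series identity gives 1/(1 - c x) = sum_{k>=0} c^k x^k, so the coefficient of x^k is c^k.
Here c = 17 and k = 6.
Computing: 17^6 = 24137569

24137569


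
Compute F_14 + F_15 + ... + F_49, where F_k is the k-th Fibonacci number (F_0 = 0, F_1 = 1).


Use the identity sum_{k=0}^{N} F_k = F_{N+2} - 1 (which follows from F_{k+2} - F_{k+1} = F_k). Then
sum_{k=14}^{49} F_k = (F_{51} - 1) - (F_{15} - 1) = F_{51} - F_{15}.
Computing: F_{51} = 20365011074, F_{15} = 610, so
Sum = 20365011074 - 610 = 20365010464.

20365010464


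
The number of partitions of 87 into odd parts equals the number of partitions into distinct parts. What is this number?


Computing partitions of 87 into odd parts (1, 3, 5, ...):
Using the generating function prod_{k>=0} 1/(1-x^(2k+1)),
the count is 145578

145578


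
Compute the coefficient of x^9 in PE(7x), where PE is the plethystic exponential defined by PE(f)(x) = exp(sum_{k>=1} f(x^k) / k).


With f(x) = 7x, the exponent is sum_{k>=1} 7 x^k / k = 7 * (-ln(1 - x)). Exponentiating:
PE(7x) = exp(-7 ln(1 - x)) = 1/(1 - x)^7.
By the negative binomial expansion, [x^n] 1/(1 - x)^7 = C(n + 6, 6).
For n = 9: C(15, 6) = 5005.

5005


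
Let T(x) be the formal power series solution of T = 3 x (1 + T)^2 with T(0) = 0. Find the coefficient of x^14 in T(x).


Apply the Lagrange inversion formula: if T = 3 x * phi(T) with phi(t) = (1 + t)^2, then [x^n] T = 3^n * (1/n) [t^(n-1)] phi(t)^n = 3^n * (1/n) [t^(n-1)] (1 + t)^(2n) = 3^n * (1/n) C(2n, n-1).
Using the identity C(2n, n-1) = C(2n, n) * n / (n+1), the unscaled factor equals C(2n, n) / (n+1) = C_n, the n-th Catalan number.
For n = 14: C_14 = C(28, 14) / 15 = 40116600/15 = 2674440.
With the 3^14 = 4782969 factor, the coefficient is 4782969 * 2674440 = 12791763612360.

12791763612360


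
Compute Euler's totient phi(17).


phi(n) counts integers in [1, n] coprime to n. Using the multiplicative formula phi(n) = n * prod_{p | n} (1 - 1/p):
17 = 17, so
phi(17) = 17 * (1 - 1/17) = 16.

16


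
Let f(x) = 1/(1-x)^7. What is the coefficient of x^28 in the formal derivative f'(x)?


Differentiate: d/dx [ 1/(1-x)^r ] = r / (1-x)^(r+1).
Here r = 7, so f'(x) = 7 / (1-x)^8.
The expansion of 1/(1-x)^(r+1) has coefficient of x^n equal to C(n+r, r).
So the coefficient of x^28 in f'(x) is
7 * C(35, 7) = 7 * 6724520 = 47071640

47071640


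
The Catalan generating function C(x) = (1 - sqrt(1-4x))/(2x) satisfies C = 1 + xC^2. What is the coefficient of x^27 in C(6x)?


Substituting x -> 6x scales the n-th coefficient by 6^n, so [x^27] C(6x) = 6^27 * C_27.
C_27 = C(2*27, 27)/(28) = 1946939425648112/28 = 69533550916004.
So 6^27 * 69533550916004 = 1023490369077469249536 * 69533550916004 = 71166919690287933972512075251974144.

71166919690287933972512075251974144


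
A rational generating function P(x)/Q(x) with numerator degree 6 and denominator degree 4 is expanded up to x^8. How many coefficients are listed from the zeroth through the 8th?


Expanding up to x^8 gives the coefficients for x^0, x^1, ..., x^8.
That is 8 + 1 = 9 coefficients in total.

9


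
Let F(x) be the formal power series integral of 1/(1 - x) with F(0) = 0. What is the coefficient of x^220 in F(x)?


1/(1 - x) = sum_{k>=0} x^k. Integrating termwise and using F(0) = 0 gives
F(x) = sum_{k>=0} x^(k+1) / (k+1) = sum_{m>=1} x^m / m = -ln(1 - x).
So the coefficient of x^220 is 1/220 = 1/220.

1/220


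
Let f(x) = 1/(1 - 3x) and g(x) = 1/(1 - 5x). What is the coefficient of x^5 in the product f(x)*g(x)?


The coefficient of x^n in f*g is the Cauchy product: sum_{k=0}^{n} a^k * b^(n-k).
With a=3, b=5, n=5:
sum_{k=0}^{5} 3^k * 5^(5-k)
= 7448

7448


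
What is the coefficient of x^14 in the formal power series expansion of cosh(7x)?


The Maclaurin series is cosh(t) = sum_{m>=0} t^(2m) / (2m)!, so substituting t = 7x, only even powers of x are nonzero, with coefficient of x^(2m) equal to 7^(2m) / (2m)!.
For x^14 the coefficient is 7^14/14! = 678223072849/87178291200 = 13841287201/1779148800.

13841287201/1779148800


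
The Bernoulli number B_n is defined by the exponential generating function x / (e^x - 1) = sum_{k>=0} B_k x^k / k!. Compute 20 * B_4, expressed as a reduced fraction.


Bernoulli numbers can also be computed recursively via B_0 = 1 and sum_{j=0}^{m} C(m+1, j) B_j = 0 for m >= 1. Odd-index Bernoulli numbers vanish for k >= 3.
Computing B_4 = -1/30, so 20 * B_4 = 20 * -1/30 = -2/3.

-2/3


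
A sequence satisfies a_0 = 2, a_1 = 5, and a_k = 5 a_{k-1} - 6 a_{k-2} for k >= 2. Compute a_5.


The characteristic equation is t^2 - 5 t + 6 = 0, with roots r_1 = 2 and r_2 = 3 (so c_1 = r_1 + r_2, c_2 = -r_1 r_2 as required).
One can use the closed form a_n = A r_1^n + B r_2^n, but direct iteration is more reliable:
a_0 = 2, a_1 = 5, a_2 = 13, a_3 = 35, a_4 = 97, a_5 = 275.
So a_5 = 275.

275


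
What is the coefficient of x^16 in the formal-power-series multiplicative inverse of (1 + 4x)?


The inverse is 1/(1 + 4x). Apply the geometric identity 1/(1 - y) = sum_{k>=0} y^k with y = -4x:
1/(1 + 4x) = sum_{k>=0} (-4)^k x^k.
So the coefficient of x^16 is (-4)^16 = 4294967296.

4294967296


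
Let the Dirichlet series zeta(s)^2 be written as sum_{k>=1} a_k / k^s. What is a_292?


The Dirichlet convolution of the constant function 1 with itself gives (1 * 1)(k) = sum_{d | k} 1 = d(k), the number of positive divisors of k.
Since zeta(s) = sum_{k>=1} 1/k^s, we have zeta(s)^2 = sum_{k>=1} d(k)/k^s, so a_k = d(k).
For k = 292: the divisors are 1, 2, 4, 73, 146, 292.
Count = 6.

6


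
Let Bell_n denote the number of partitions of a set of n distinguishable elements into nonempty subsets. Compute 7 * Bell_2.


Bell_2 can be computed from the Bell triangle or from Dobinski's identity Bell_n = (1/e) * sum_{k>=0} k^n / k!.
Computing Bell_2 = 2.
Then 7 * 2 = 14.

14


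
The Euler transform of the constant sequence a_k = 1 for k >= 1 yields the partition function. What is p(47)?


The Euler transform converts the sequence a_k = 1 into the number of integer partitions.
Using the recurrence or dynamic programming:
p(47) = 124754

124754


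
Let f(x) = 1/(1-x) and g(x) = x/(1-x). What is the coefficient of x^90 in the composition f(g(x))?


First simplify the composition: f(g(x)) = 1/(1 - x/(1-x)) = (1-x)/((1-x) - x) = (1-x)/(1-2x).
Now extract the coefficient. Write (1-x)/(1-2x) = 1/(1-2x) - x/(1-2x).
The coefficient of x^n in 1/(1-2x) is 2^n, and in x/(1-2x) is 2^(n-1) (for n >= 1).
So the coefficient of x^90 is 2^90 - 2^89 = 1237940039285380274899124224 - 618970019642690137449562112 = 618970019642690137449562112.

618970019642690137449562112


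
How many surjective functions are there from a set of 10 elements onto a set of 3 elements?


By inclusion-exclusion on which target elements are missed, the number of surjections from an n-set onto a k-set is
surj(n, k) = sum_{j=0}^{k} (-1)^j C(k, j) (k - j)^n.
Equivalently surj(n, k) = k! * S(n, k), where S(n, k) is the Stirling number of the second kind.
For n = 10, k = 3:
S(10, 3) = 9330, so
surj = 3! * 9330 = 6 * 9330 = 55980.

55980


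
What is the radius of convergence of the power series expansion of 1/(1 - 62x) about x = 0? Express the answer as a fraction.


Expanding 1/(1 - 62x) = sum_{k>=0} 62^k x^k, the series converges when |62x| < 1, i.e., |x| < 1/62.
So the radius of convergence is 1/62 = 1/62.

1/62


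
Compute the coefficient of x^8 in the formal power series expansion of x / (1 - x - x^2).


Let f(x) = sum_{k>=0} a_k x^k. Multiplying f(x) * (1 - x - x^2) = x and matching coefficients gives a_0 = 0, a_1 = 1, and a_k = a_{k-1} + a_{k-2} for k >= 2. These are the Fibonacci numbers F_k.
Iterating from F_0 = 0, F_1 = 1:
F_0=0, F_1=1, F_2=1, F_3=2, F_4=3, F_5=5, F_6=8, F_7=13, F_8=21
F_8 = 21.

21


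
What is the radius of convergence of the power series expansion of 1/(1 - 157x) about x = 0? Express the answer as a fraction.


Expanding 1/(1 - 157x) = sum_{k>=0} 157^k x^k, the series converges when |157x| < 1, i.e., |x| < 1/157.
So the radius of convergence is 1/157 = 1/157.

1/157


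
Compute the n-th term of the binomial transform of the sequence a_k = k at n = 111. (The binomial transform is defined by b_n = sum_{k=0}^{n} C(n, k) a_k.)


With a_k = k, b_n = sum_{k=0}^{n} C(n, k) k. Using k * C(n, k) = n * C(n-1, k-1) gives b_n = n * sum_{k>=1} C(n-1, k-1) = n * 2^(n-1).
For n = 111: 111 * 2^110 = 111 * 1298074214633706907132624082305024 = 144086237824341466691721273135857664.

144086237824341466691721273135857664


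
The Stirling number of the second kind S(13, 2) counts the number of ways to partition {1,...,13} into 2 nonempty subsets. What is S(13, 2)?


Using the explicit formula S(n,k) = (1/k!) sum_{j=0}^{k} (-1)^(k-j) C(k,j) j^n:
S(13, 2) = 4095
Equivalently, S(n,k) is n! times the coefficient of x^n in the EGF (e^x - 1)^k / k!.

4095


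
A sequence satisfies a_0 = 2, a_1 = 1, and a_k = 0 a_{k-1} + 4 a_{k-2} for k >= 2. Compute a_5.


The characteristic equation is t^2 - 0 t - 4 = 0, with roots r_1 = 2 and r_2 = -2 (so c_1 = r_1 + r_2, c_2 = -r_1 r_2 as required).
One can use the closed form a_n = A r_1^n + B r_2^n, but direct iteration is more reliable:
a_0 = 2, a_1 = 1, a_2 = 8, a_3 = 4, a_4 = 32, a_5 = 16.
So a_5 = 16.

16


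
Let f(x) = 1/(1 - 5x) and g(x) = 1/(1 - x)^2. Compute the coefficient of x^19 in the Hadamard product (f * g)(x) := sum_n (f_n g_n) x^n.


f has coefficients f_k = 5^k. For g = 1/(1 - x)^2 the coefficient is g_k = C(k + 1, 1) = k + 1. The Hadamard coefficient is (f * g)_k = 5^k * (k + 1).
For k = 19: 5^19 * 20 = 19073486328125 * 20 = 381469726562500.

381469726562500


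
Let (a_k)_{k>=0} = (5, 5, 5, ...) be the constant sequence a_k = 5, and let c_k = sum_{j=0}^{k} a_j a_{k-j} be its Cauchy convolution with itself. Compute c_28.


Since a_j = 5 for all j >= 0, the convolution sum becomes
c_k = sum_{j=0}^{k} 5 * 5 = 25 * (k + 1).
Equivalently, the generating function of (a_k) is 5/(1 - x) and its square is 25/(1 - x)^2 = sum_{k>=0} 25(k + 1) x^k.
For k = 28: 25 * 29 = 725.

725


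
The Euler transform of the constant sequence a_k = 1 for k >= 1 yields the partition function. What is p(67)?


The Euler transform converts the sequence a_k = 1 into the number of integer partitions.
Using the recurrence or dynamic programming:
p(67) = 2679689

2679689


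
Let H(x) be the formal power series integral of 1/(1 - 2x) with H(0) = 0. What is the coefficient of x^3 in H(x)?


1/(1 - 2x) = sum_{k>=0} 2^k x^k. Integrating termwise with H(0) = 0:
H(x) = sum_{k>=0} 2^k x^(k+1) / (k+1) = sum_{m>=1} 2^(m-1) x^m / m.
For m = 3: 2^2/3 = 4/3 = 4/3.

4/3


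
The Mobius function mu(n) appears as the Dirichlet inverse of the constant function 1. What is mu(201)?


201 = 3 * 67 (all distinct primes).
mu(201) = (-1)^2 = 1

1


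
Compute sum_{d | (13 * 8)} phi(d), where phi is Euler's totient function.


First, 13 * 8 = 104. One classical identity is sum_{d | n} phi(d) = n (each k in [1, n] has a unique gcd with n, and among the k's with gcd(k, n) = n/d there are phi(d) of them). So the sum equals 104. We also verify directly:
Divisors of 104: 1, 2, 4, 8, 13, 26, 52, 104.
phi values: 1, 1, 2, 4, 12, 12, 24, 48.
Sum = 104.

104


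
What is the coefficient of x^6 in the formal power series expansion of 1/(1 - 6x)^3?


The general identity 1/(1 - c x)^r = sum_{k>=0} c^k C(k + r - 1, r - 1) x^k follows by substituting y = c x into 1/(1 - y)^r = sum_{k>=0} C(k + r - 1, r - 1) y^k.
For c = 6, r = 3, k = 6:
6^6 * C(8, 2) = 46656 * 28 = 1306368.

1306368


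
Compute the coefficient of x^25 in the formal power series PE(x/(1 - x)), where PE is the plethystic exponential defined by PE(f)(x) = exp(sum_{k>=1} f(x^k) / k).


For f(x) = x/(1 - x) we have
sum_{k>=1} f(x^k) / k = sum_{k>=1} (1/k) * x^k / (1 - x^k) = sum_{k, m >= 1} x^(k m) / k,
which after exponentiating simplifies to
PE(x/(1 - x)) = prod_{k>=1} 1 / (1 - x^k).
This is the generating function for the partition function p(n), so the coefficient of x^25 is p(25).
Computing p(25) by dynamic programming over parts 1, 2, ..., 25: p(25) = 1958.

1958


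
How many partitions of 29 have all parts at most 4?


Using the generating function (1-x)^(-1)(1-x^2)^(-1)...(1-x^4)^(-1),
the coefficient of x^29 counts these restricted partitions.
Result = 270

270


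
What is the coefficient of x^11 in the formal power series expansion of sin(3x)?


The Maclaurin series is sin(t) = sum_{k>=0} (-1)^k t^(2k+1) / (2k+1)!, so substituting t = 3x, only odd powers of x are nonzero, with coefficient of x^(2k+1) equal to (-1)^k 3^(2k+1) / (2k+1)!.
Write 11 = 2*5 + 1, giving the coefficient (-1)^5 * 3^11 / 11! = -177147/39916800 = -2187/492800.

-2187/492800


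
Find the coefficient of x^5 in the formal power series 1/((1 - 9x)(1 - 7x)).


By partial fractions or Cauchy convolution:
The coefficient equals sum_{k=0}^{5} 9^k * 7^(5-k).
= 206896

206896


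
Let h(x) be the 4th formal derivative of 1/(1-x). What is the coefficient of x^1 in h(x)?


Differentiating 4 times: d^4/dx^4 [1/(1-x)] = 4!/(1-x)^5.
The expansion 1/(1-x)^5 = sum_{k>=0} C(k+4, 4) x^k, so the coefficient of x^n in 4!/(1-x)^5 is 4! * C(n+4, 4).
For n = 1: 24 * C(5, 4) = 24 * 5 = 120

120


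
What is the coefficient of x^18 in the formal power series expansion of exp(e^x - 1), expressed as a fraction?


exp(e^x - 1) is the exponential generating function for the Bell numbers Bell_k: exp(e^x - 1) = sum_{k>=0} Bell_k x^k / k!.
So the coefficient of x^18 in exp(e^x - 1) is Bell_18 / 18!.
Computing: Bell_18 = 682076806159 and 18! = 6402373705728000, giving
682076806159/6402373705728000 = 97439543737/914624815104000.

97439543737/914624815104000


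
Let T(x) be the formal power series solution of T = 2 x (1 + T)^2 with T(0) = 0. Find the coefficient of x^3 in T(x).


Apply the Lagrange inversion formula: if T = 2 x * phi(T) with phi(t) = (1 + t)^2, then [x^n] T = 2^n * (1/n) [t^(n-1)] phi(t)^n = 2^n * (1/n) [t^(n-1)] (1 + t)^(2n) = 2^n * (1/n) C(2n, n-1).
Using the identity C(2n, n-1) = C(2n, n) * n / (n+1), the unscaled factor equals C(2n, n) / (n+1) = C_n, the n-th Catalan number.
For n = 3: C_3 = C(6, 3) / 4 = 20/4 = 5.
With the 2^3 = 8 factor, the coefficient is 8 * 5 = 40.

40


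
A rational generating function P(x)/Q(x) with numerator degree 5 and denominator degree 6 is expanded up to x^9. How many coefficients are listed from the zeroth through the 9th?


Expanding up to x^9 gives the coefficients for x^0, x^1, ..., x^9.
That is 9 + 1 = 10 coefficients in total.

10


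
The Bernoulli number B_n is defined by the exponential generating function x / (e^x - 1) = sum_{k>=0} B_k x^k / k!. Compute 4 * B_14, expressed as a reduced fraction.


Bernoulli numbers can also be computed recursively via B_0 = 1 and sum_{j=0}^{m} C(m+1, j) B_j = 0 for m >= 1. Odd-index Bernoulli numbers vanish for k >= 3.
Computing B_14 = 7/6, so 4 * B_14 = 4 * 7/6 = 14/3.

14/3


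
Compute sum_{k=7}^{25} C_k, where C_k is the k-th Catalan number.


C_7 through C_25: 429, 1430, 4862, 16796, 58786, 208012, 742900, 2674440, 9694845, 35357670, 129644790, 477638700, 1767263190, 6564120420, 24466267020, 91482563640, 343059613650, 1289904147324, 4861946401452
Sum = 429 + 1430 + 4862 + 16796 + 58786 + 208012 + 742900 + 2674440 + 9694845 + 35357670 + 129644790 + 477638700 + 1767263190 + 6564120420 + 24466267020 + 91482563640 + 343059613650 + 1289904147324 + 4861946401452
= 6619846420356

6619846420356


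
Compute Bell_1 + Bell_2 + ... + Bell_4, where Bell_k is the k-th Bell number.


Recall Bell_k counts set partitions of a k-set (with Bell_0 = 1 by convention).
Bell_1 through Bell_4: 1, 2, 5, 15
Sum = 1 + 2 + 5 + 15 = 23.

23


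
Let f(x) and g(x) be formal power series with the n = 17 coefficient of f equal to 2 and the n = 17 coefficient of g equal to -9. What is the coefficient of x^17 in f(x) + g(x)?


Addition of formal power series is termwise.
The coefficient of x^17 in f + g = 2 + -9
= -7

-7


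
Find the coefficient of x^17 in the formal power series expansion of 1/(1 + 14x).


Write 1/(1 + c x) = 1/(1 - (-c) x) and apply the geometric-series identity
1/(1 - y) = sum_{k>=0} y^k to get 1/(1 + c x) = sum_{k>=0} (-c)^k x^k.
So the coefficient of x^k is (-c)^k = (-1)^k * c^k.
Here c = 14 and k = 17:
(-14)^17 = -1 * 30491346729331195904 = -30491346729331195904

-30491346729331195904


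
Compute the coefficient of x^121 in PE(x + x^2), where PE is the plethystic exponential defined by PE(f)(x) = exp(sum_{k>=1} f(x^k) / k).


With f(x) = x + x^2, the exponent is sum_{k>=1} (x^k + x^(2k)) / k = -ln(1 - x) - ln(1 - x^2). Exponentiating:
PE(x + x^2) = 1 / ((1 - x)(1 - x^2)).
This is the generating function for partitions of n into parts of size 1 or 2. The number of 2's can be any j in 0..60, and the rest are 1's, so
[x^121] = floor(121/2) + 1 = 61.

61


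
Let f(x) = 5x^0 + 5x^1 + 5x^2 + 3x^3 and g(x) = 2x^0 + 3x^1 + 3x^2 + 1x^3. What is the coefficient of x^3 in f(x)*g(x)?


Cauchy product at x^3:
5*1 + 5*3 + 5*3 + 3*2
= 41

41


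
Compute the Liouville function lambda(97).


The Liouville function is lambda(k) = (-1)^Omega(k), where Omega(k) counts the prime factors of k with multiplicity.
Factoring: 97 = 97, so Omega(97) = 1.
lambda(97) = (-1)^1 = -1.

-1


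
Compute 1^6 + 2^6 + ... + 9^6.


This power sum has a closed form given by Faulhaber's formula
sum_{k=1}^{m} k^p = (1 / (p + 1)) * sum_{j=0}^{p} C(p + 1, j) B_j m^(p + 1 - j),
but for small m direct computation is fastest:
1 + 64 + 729 + 4096 + 15625 + 46656 + 117649 + 262144 + 531441 = 978405.

978405


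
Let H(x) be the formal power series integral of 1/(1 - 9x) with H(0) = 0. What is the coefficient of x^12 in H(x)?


1/(1 - 9x) = sum_{k>=0} 9^k x^k. Integrating termwise with H(0) = 0:
H(x) = sum_{k>=0} 9^k x^(k+1) / (k+1) = sum_{m>=1} 9^(m-1) x^m / m.
For m = 12: 9^11/12 = 31381059609/12 = 10460353203/4.

10460353203/4


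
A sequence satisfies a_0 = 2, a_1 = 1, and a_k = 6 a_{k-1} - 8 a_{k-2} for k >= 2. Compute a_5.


The characteristic equation is t^2 - 6 t + 8 = 0, with roots r_1 = 4 and r_2 = 2 (so c_1 = r_1 + r_2, c_2 = -r_1 r_2 as required).
One can use the closed form a_n = A r_1^n + B r_2^n, but direct iteration is more reliable:
a_0 = 2, a_1 = 1, a_2 = -10, a_3 = -68, a_4 = -328, a_5 = -1424.
So a_5 = -1424.

-1424


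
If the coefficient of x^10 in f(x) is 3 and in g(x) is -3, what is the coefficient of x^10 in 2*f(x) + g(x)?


Scalar multiplication scales coefficients: 2 * 3 = 6.
Then add the g coefficient: 6 + -3
= 3

3


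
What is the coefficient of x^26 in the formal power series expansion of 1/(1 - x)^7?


The negative binomial / multiset identity is
1/(1 - x)^r = sum_{k>=0} C(k + r - 1, r - 1) x^k.
Here r = 7 and k = 26, so the coefficient is
C(26 + 6, 6) = C(32, 6)
= 906192

906192


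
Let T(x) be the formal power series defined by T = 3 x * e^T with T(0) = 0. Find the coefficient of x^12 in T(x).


Apply the Lagrange inversion formula: if T = 3 x * phi(T) with phi(t) = e^t, then
[x^n] T = 3^n * (1/n) [t^(n-1)] phi(t)^n = 3^n * (1/n) [t^(n-1)] e^(n t) = 3^n * (1/n) * n^(n-1) / (n-1)! = 3^n * n^(n-1) / n!.
When c = 1 this is the Cayley count of rooted labeled trees on n vertices, divided by n!.
For n = 12: 3^12 * 12^11 / 12! = 531441 * 743008370688/479001600 = 1586874322944/1925.

1586874322944/1925


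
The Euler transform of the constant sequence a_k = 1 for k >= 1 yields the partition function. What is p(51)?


The Euler transform converts the sequence a_k = 1 into the number of integer partitions.
Using the recurrence or dynamic programming:
p(51) = 239943

239943


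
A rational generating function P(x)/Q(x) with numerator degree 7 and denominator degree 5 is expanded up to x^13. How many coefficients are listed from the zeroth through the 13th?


Expanding up to x^13 gives the coefficients for x^0, x^1, ..., x^13.
That is 13 + 1 = 14 coefficients in total.

14
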